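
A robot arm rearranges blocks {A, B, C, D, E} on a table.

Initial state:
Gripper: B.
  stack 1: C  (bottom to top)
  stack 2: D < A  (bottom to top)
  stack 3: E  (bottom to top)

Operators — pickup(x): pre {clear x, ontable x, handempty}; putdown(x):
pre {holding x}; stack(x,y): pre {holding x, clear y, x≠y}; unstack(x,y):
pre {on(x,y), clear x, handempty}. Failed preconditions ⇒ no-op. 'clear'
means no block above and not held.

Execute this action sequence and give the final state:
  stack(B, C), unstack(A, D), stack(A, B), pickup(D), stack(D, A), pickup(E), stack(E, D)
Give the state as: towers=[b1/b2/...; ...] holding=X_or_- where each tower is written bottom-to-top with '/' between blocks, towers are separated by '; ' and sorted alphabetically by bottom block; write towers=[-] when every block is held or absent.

step 1 (stack(B, C)): towers=[C/B; D/A; E] holding=-
step 2 (unstack(A, D)): towers=[C/B; D; E] holding=A
step 3 (stack(A, B)): towers=[C/B/A; D; E] holding=-
step 4 (pickup(D)): towers=[C/B/A; E] holding=D
step 5 (stack(D, A)): towers=[C/B/A/D; E] holding=-
step 6 (pickup(E)): towers=[C/B/A/D] holding=E
step 7 (stack(E, D)): towers=[C/B/A/D/E] holding=-

towers=[C/B/A/D/E] holding=-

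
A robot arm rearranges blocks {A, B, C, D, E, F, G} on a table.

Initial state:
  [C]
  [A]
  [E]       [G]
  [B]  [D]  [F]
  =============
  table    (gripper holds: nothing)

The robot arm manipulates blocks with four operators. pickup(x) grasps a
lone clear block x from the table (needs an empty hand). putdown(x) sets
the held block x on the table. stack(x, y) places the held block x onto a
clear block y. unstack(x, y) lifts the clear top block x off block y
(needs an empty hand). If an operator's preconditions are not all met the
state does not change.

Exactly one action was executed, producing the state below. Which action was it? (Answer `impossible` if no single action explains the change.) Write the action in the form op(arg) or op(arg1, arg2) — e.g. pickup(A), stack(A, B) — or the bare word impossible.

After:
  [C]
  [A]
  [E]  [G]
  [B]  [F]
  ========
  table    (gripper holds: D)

target: towers=[B/E/A/C; F/G] holding=D
     unstack(G, F) → towers=[B/E/A/C; D; F] holding=G
         pickup(D) → towers=[B/E/A/C; F/G] holding=D  ← match
     unstack(C, A) → towers=[B/E/A; D; F/G] holding=C

pickup(D)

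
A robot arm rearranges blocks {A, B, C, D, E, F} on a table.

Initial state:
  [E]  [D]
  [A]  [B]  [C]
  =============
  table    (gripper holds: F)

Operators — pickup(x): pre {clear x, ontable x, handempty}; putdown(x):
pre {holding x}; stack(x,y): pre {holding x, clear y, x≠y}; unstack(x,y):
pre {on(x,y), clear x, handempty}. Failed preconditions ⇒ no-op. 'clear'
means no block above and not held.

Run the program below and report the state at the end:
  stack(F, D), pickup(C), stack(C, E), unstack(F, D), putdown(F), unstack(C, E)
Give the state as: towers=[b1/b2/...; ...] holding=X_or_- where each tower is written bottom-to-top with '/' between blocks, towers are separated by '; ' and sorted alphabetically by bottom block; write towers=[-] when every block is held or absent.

step 1 (stack(F, D)): towers=[A/E; B/D/F; C] holding=-
step 2 (pickup(C)): towers=[A/E; B/D/F] holding=C
step 3 (stack(C, E)): towers=[A/E/C; B/D/F] holding=-
step 4 (unstack(F, D)): towers=[A/E/C; B/D] holding=F
step 5 (putdown(F)): towers=[A/E/C; B/D; F] holding=-
step 6 (unstack(C, E)): towers=[A/E; B/D; F] holding=C

towers=[A/E; B/D; F] holding=C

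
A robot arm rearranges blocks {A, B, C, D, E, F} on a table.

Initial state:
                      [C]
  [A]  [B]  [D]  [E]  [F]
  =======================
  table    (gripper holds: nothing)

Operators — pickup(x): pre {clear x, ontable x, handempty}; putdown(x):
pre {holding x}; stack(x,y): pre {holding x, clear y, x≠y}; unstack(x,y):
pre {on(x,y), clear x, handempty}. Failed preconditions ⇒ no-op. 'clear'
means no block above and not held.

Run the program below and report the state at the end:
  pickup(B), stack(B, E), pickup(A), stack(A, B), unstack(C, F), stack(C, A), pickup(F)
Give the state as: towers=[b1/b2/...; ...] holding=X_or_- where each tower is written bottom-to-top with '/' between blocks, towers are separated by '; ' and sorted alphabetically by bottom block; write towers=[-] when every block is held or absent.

towers=[D; E/B/A/C] holding=F

step 1 (pickup(B)): towers=[A; D; E; F/C] holding=B
step 2 (stack(B, E)): towers=[A; D; E/B; F/C] holding=-
step 3 (pickup(A)): towers=[D; E/B; F/C] holding=A
step 4 (stack(A, B)): towers=[D; E/B/A; F/C] holding=-
step 5 (unstack(C, F)): towers=[D; E/B/A; F] holding=C
step 6 (stack(C, A)): towers=[D; E/B/A/C; F] holding=-
step 7 (pickup(F)): towers=[D; E/B/A/C] holding=F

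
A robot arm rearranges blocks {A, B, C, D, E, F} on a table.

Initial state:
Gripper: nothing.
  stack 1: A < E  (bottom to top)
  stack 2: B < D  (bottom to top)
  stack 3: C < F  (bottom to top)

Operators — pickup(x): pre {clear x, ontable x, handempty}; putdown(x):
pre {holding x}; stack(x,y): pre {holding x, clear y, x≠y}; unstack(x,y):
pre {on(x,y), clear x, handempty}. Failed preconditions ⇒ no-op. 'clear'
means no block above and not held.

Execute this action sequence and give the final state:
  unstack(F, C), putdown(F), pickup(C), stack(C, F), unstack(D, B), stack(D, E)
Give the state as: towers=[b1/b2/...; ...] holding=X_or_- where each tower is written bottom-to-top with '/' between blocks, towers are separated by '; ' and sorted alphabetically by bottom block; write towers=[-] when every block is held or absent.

step 1 (unstack(F, C)): towers=[A/E; B/D; C] holding=F
step 2 (putdown(F)): towers=[A/E; B/D; C; F] holding=-
step 3 (pickup(C)): towers=[A/E; B/D; F] holding=C
step 4 (stack(C, F)): towers=[A/E; B/D; F/C] holding=-
step 5 (unstack(D, B)): towers=[A/E; B; F/C] holding=D
step 6 (stack(D, E)): towers=[A/E/D; B; F/C] holding=-

towers=[A/E/D; B; F/C] holding=-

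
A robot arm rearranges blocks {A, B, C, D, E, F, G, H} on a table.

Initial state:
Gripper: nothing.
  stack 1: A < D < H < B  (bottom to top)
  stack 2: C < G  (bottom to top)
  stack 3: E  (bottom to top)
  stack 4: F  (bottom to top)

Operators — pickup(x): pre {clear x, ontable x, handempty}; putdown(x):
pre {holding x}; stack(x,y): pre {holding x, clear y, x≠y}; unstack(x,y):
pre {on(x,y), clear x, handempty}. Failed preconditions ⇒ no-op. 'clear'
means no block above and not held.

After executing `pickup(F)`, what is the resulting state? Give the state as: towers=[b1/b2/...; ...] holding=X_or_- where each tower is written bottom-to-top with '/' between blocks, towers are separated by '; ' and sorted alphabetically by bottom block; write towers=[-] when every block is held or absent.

before: towers=[A/D/H/B; C/G; E; F] holding=-
pre[pickup(F)]: clear(F) yes, ontable(F) yes, handempty yes
all met → apply pickup(F)
after:  towers=[A/D/H/B; C/G; E] holding=F

towers=[A/D/H/B; C/G; E] holding=F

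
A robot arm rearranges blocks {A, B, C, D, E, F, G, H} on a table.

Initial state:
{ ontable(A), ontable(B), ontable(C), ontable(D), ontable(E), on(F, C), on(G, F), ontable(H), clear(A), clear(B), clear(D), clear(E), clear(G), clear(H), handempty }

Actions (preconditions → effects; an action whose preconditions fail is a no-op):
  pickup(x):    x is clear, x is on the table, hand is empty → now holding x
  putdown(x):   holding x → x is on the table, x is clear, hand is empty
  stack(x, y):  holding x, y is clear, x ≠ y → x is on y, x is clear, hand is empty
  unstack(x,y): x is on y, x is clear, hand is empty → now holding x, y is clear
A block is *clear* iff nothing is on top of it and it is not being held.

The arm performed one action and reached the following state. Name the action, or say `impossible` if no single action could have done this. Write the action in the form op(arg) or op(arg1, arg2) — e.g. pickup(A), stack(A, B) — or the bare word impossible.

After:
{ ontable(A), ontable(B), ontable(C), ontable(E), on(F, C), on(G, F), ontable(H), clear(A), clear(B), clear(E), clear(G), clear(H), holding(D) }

pickup(D)

target: towers=[A; B; C/F/G; E; H] holding=D
     unstack(G, F) → towers=[A; B; C/F; D; E; H] holding=G
         pickup(A) → towers=[B; C/F/G; D; E; H] holding=A
         pickup(E) → towers=[A; B; C/F/G; D; H] holding=E
         pickup(H) → towers=[A; B; C/F/G; D; E] holding=H
         pickup(B) → towers=[A; C/F/G; D; E; H] holding=B
         pickup(D) → towers=[A; B; C/F/G; E; H] holding=D  ← match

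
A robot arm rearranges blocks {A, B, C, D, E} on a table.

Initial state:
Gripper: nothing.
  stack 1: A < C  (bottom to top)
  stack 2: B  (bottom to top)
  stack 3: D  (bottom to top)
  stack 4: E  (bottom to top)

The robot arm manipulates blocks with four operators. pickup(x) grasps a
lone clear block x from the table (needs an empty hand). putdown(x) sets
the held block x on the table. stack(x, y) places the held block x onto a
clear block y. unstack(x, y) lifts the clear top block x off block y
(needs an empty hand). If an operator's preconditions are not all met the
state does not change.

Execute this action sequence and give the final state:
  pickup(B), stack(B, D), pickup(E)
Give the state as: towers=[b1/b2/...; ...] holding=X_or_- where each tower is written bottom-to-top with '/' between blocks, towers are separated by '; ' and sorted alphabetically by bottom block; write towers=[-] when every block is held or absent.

towers=[A/C; D/B] holding=E

step 1 (pickup(B)): towers=[A/C; D; E] holding=B
step 2 (stack(B, D)): towers=[A/C; D/B; E] holding=-
step 3 (pickup(E)): towers=[A/C; D/B] holding=E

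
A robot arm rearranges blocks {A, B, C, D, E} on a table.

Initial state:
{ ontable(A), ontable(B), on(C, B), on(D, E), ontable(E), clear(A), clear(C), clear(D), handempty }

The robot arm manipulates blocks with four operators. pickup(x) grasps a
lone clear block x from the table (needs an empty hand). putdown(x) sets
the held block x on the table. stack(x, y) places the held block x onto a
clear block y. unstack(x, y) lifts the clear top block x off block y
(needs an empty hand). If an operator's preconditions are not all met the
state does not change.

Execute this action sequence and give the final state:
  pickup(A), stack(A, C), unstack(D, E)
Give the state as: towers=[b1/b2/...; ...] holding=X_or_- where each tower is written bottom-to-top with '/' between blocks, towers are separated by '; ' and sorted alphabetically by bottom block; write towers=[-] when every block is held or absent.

step 1 (pickup(A)): towers=[B/C; E/D] holding=A
step 2 (stack(A, C)): towers=[B/C/A; E/D] holding=-
step 3 (unstack(D, E)): towers=[B/C/A; E] holding=D

towers=[B/C/A; E] holding=D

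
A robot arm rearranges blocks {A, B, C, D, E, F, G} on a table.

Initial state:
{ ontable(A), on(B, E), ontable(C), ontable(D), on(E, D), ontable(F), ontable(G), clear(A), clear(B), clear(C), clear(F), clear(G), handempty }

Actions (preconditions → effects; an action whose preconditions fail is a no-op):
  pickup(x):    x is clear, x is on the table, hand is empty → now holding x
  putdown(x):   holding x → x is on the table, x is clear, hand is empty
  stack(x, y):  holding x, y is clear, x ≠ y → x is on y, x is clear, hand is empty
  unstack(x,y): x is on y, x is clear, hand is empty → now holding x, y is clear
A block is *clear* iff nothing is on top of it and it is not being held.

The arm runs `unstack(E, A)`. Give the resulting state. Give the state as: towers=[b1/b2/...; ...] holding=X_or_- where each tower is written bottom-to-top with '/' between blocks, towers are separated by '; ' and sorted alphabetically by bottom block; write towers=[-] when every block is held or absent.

towers=[A; C; D/E/B; F; G] holding=-

before: towers=[A; C; D/E/B; F; G] holding=-
pre[unstack(E, A)]: on(E,A) fail, clear(E) fail, handempty ok
on(E,A), clear(E) unmet → unstack(E, A) is a no-op
after:  towers=[A; C; D/E/B; F; G] holding=-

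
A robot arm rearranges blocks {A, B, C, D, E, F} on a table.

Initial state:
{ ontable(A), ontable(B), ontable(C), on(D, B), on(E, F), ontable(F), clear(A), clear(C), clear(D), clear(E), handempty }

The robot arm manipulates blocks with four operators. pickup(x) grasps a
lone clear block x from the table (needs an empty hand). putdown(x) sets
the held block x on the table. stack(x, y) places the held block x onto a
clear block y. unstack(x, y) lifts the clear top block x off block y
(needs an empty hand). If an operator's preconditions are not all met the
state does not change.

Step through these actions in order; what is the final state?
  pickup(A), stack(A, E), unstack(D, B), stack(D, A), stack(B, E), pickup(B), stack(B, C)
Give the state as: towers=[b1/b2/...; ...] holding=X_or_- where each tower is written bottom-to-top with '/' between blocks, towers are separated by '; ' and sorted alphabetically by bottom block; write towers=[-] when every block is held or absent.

towers=[C/B; F/E/A/D] holding=-

step 1 (pickup(A)): towers=[B/D; C; F/E] holding=A
step 2 (stack(A, E)): towers=[B/D; C; F/E/A] holding=-
step 3 (unstack(D, B)): towers=[B; C; F/E/A] holding=D
step 4 (stack(D, A)): towers=[B; C; F/E/A/D] holding=-
step 5 (stack(B, E)) [no-op]: towers=[B; C; F/E/A/D] holding=-
step 6 (pickup(B)): towers=[C; F/E/A/D] holding=B
step 7 (stack(B, C)): towers=[C/B; F/E/A/D] holding=-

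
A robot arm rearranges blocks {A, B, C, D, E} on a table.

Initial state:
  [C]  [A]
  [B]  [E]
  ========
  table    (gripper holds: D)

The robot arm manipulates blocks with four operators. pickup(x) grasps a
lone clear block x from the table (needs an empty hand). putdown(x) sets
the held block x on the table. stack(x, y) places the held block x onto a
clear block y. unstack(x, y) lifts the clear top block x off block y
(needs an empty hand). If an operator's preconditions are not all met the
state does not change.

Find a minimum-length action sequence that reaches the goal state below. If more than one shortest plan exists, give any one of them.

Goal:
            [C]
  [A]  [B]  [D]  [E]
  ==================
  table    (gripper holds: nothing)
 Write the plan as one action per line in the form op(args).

step 1 (putdown(D)): towers=[B/C; D; E/A] holding=-
step 2 (unstack(A, E)): towers=[B/C; D; E] holding=A
step 3 (putdown(A)): towers=[A; B/C; D; E] holding=-
step 4 (unstack(C, B)): towers=[A; B; D; E] holding=C
step 5 (stack(C, D)): towers=[A; B; D/C; E] holding=-
goal check: towers=[A; B; D/C; E] holding=- — reached (length 5, optimal by BFS)

putdown(D)
unstack(A, E)
putdown(A)
unstack(C, B)
stack(C, D)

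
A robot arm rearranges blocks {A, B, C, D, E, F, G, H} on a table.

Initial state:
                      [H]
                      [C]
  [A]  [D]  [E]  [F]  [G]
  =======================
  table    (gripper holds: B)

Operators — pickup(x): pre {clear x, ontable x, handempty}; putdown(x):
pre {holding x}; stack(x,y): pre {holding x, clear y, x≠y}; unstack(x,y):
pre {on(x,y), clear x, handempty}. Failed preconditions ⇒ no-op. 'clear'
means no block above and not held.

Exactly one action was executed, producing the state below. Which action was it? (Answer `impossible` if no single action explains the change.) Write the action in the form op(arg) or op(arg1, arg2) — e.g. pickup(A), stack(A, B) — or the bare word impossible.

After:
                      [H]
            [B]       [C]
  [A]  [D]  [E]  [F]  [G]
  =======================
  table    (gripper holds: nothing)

stack(B, E)

target: towers=[A; D; E/B; F; G/C/H] holding=-
        putdown(B) → towers=[A; B; D; E; F; G/C/H] holding=-
       stack(B, A) → towers=[A/B; D; E; F; G/C/H] holding=-
       stack(B, E) → towers=[A; D; E/B; F; G/C/H] holding=-  ← match
       stack(B, H) → towers=[A; D; E; F; G/C/H/B] holding=-
       stack(B, F) → towers=[A; D; E; F/B; G/C/H] holding=-
       stack(B, D) → towers=[A; D/B; E; F; G/C/H] holding=-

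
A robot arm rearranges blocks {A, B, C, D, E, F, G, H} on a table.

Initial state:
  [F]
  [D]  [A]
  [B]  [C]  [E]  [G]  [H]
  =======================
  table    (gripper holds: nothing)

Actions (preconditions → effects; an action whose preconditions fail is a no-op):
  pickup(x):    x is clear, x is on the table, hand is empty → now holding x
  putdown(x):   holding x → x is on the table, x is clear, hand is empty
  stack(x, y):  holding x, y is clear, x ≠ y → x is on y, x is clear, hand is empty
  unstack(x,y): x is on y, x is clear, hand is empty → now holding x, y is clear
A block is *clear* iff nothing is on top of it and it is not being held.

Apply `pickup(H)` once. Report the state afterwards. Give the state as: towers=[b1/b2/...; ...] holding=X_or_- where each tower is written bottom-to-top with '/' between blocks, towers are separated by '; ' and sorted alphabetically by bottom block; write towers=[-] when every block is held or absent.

before: towers=[B/D/F; C/A; E; G; H] holding=-
pre[pickup(H)]: clear(H) yes, ontable(H) yes, handempty yes
all met → apply pickup(H)
after:  towers=[B/D/F; C/A; E; G] holding=H

towers=[B/D/F; C/A; E; G] holding=H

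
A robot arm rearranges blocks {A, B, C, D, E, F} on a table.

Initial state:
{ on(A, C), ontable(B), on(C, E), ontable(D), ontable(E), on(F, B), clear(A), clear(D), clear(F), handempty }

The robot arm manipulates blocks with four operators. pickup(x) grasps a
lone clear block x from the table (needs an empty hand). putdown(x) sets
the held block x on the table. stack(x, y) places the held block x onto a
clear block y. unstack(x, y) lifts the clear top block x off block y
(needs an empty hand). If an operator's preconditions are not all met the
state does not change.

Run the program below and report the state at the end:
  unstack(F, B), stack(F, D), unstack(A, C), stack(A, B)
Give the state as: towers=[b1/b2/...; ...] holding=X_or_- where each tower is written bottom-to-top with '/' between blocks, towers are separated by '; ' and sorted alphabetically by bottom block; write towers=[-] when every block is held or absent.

step 1 (unstack(F, B)): towers=[B; D; E/C/A] holding=F
step 2 (stack(F, D)): towers=[B; D/F; E/C/A] holding=-
step 3 (unstack(A, C)): towers=[B; D/F; E/C] holding=A
step 4 (stack(A, B)): towers=[B/A; D/F; E/C] holding=-

towers=[B/A; D/F; E/C] holding=-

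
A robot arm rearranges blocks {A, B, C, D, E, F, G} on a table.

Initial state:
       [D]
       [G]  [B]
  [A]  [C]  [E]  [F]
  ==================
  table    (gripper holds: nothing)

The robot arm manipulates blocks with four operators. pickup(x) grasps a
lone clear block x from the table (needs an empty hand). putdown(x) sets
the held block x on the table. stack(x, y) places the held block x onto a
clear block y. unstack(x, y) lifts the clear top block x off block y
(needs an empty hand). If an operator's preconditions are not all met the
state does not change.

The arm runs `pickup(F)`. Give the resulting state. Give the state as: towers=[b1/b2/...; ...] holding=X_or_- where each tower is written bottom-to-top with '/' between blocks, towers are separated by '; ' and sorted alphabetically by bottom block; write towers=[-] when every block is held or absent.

before: towers=[A; C/G/D; E/B; F] holding=-
pre[pickup(F)]: clear(F) ✓, ontable(F) ✓, handempty ✓
all met → apply pickup(F)
after:  towers=[A; C/G/D; E/B] holding=F

towers=[A; C/G/D; E/B] holding=F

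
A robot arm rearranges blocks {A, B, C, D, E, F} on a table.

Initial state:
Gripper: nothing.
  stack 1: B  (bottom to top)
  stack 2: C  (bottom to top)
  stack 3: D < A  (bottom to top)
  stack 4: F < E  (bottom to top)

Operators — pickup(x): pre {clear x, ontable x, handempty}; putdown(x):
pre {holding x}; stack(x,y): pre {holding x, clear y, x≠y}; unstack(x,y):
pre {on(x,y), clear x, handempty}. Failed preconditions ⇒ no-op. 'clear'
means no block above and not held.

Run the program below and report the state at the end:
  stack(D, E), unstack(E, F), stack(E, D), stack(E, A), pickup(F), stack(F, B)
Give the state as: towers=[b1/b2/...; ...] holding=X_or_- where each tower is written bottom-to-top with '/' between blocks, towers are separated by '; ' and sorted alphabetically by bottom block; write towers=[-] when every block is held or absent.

towers=[B/F; C; D/A/E] holding=-

step 1 (stack(D, E)) [no-op]: towers=[B; C; D/A; F/E] holding=-
step 2 (unstack(E, F)): towers=[B; C; D/A; F] holding=E
step 3 (stack(E, D)) [no-op]: towers=[B; C; D/A; F] holding=E
step 4 (stack(E, A)): towers=[B; C; D/A/E; F] holding=-
step 5 (pickup(F)): towers=[B; C; D/A/E] holding=F
step 6 (stack(F, B)): towers=[B/F; C; D/A/E] holding=-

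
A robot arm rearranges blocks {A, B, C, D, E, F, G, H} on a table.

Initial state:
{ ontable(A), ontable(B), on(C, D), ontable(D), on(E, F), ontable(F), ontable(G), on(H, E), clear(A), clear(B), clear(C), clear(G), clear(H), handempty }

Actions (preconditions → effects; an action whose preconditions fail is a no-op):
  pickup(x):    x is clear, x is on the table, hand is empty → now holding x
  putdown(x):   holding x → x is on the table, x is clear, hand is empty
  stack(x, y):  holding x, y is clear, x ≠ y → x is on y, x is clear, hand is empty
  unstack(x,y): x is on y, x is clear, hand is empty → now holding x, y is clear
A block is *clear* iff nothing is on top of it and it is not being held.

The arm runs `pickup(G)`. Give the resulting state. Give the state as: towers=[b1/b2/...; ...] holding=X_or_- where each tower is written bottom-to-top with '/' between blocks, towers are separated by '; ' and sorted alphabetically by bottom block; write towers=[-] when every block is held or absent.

before: towers=[A; B; D/C; F/E/H; G] holding=-
pre[pickup(G)]: clear(G) ✓, ontable(G) ✓, handempty ✓
all met → apply pickup(G)
after:  towers=[A; B; D/C; F/E/H] holding=G

towers=[A; B; D/C; F/E/H] holding=G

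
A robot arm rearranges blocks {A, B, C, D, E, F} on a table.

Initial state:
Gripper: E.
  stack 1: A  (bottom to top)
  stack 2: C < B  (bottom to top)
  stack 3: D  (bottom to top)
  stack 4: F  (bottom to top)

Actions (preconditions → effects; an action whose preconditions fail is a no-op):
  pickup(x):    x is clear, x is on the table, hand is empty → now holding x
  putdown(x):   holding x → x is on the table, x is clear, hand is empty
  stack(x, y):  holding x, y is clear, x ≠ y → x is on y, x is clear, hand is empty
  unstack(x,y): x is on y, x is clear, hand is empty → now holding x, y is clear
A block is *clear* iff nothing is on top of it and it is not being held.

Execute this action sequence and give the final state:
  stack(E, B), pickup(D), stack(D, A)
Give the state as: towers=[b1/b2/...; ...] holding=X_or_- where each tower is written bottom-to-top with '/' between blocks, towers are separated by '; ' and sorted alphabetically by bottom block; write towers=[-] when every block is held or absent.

step 1 (stack(E, B)): towers=[A; C/B/E; D; F] holding=-
step 2 (pickup(D)): towers=[A; C/B/E; F] holding=D
step 3 (stack(D, A)): towers=[A/D; C/B/E; F] holding=-

towers=[A/D; C/B/E; F] holding=-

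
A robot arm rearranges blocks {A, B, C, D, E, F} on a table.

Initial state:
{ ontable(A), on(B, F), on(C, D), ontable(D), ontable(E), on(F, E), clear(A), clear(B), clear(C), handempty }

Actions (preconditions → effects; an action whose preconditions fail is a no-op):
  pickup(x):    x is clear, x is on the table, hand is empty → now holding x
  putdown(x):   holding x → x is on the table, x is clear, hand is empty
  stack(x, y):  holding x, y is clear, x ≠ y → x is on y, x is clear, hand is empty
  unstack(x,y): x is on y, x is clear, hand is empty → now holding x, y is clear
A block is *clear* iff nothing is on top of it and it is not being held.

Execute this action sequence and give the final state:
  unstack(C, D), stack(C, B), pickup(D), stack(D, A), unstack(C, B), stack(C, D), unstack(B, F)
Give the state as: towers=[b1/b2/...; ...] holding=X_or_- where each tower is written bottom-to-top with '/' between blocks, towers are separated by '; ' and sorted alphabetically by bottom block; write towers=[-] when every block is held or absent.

towers=[A/D/C; E/F] holding=B

step 1 (unstack(C, D)): towers=[A; D; E/F/B] holding=C
step 2 (stack(C, B)): towers=[A; D; E/F/B/C] holding=-
step 3 (pickup(D)): towers=[A; E/F/B/C] holding=D
step 4 (stack(D, A)): towers=[A/D; E/F/B/C] holding=-
step 5 (unstack(C, B)): towers=[A/D; E/F/B] holding=C
step 6 (stack(C, D)): towers=[A/D/C; E/F/B] holding=-
step 7 (unstack(B, F)): towers=[A/D/C; E/F] holding=B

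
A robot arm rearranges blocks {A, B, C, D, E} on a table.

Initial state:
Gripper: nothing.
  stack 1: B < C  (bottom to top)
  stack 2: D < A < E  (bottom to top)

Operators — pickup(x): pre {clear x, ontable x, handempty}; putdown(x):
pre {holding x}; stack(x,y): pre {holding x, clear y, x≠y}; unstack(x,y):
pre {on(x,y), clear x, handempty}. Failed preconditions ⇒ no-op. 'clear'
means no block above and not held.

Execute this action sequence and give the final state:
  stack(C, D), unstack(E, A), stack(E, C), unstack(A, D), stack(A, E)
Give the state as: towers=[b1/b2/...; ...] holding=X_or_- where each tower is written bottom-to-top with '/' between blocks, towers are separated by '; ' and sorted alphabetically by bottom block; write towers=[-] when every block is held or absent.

step 1 (stack(C, D)) [no-op]: towers=[B/C; D/A/E] holding=-
step 2 (unstack(E, A)): towers=[B/C; D/A] holding=E
step 3 (stack(E, C)): towers=[B/C/E; D/A] holding=-
step 4 (unstack(A, D)): towers=[B/C/E; D] holding=A
step 5 (stack(A, E)): towers=[B/C/E/A; D] holding=-

towers=[B/C/E/A; D] holding=-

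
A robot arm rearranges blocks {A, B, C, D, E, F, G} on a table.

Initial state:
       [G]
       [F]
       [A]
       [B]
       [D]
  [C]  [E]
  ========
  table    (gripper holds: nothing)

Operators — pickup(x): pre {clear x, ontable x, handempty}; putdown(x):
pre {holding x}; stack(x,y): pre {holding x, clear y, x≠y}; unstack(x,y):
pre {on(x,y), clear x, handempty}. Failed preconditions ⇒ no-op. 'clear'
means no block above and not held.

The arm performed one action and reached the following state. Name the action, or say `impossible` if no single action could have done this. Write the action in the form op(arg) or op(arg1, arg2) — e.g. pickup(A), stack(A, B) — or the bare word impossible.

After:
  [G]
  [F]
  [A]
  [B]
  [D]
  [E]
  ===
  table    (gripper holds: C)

pickup(C)

target: towers=[E/D/B/A/F/G] holding=C
     unstack(G, F) → towers=[C; E/D/B/A/F] holding=G
         pickup(C) → towers=[E/D/B/A/F/G] holding=C  ← match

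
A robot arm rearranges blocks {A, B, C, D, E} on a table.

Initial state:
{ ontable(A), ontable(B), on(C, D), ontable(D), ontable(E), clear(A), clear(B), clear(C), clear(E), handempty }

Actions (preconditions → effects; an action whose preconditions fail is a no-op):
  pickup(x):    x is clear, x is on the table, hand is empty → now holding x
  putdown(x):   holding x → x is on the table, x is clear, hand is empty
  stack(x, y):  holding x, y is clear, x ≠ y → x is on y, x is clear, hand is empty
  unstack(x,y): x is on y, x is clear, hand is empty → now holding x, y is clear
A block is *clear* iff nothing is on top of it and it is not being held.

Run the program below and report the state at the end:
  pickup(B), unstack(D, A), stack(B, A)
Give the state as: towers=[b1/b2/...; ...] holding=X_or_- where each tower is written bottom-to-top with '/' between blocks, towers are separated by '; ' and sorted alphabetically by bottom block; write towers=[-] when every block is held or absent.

step 1 (pickup(B)): towers=[A; D/C; E] holding=B
step 2 (unstack(D, A)) [no-op]: towers=[A; D/C; E] holding=B
step 3 (stack(B, A)): towers=[A/B; D/C; E] holding=-

towers=[A/B; D/C; E] holding=-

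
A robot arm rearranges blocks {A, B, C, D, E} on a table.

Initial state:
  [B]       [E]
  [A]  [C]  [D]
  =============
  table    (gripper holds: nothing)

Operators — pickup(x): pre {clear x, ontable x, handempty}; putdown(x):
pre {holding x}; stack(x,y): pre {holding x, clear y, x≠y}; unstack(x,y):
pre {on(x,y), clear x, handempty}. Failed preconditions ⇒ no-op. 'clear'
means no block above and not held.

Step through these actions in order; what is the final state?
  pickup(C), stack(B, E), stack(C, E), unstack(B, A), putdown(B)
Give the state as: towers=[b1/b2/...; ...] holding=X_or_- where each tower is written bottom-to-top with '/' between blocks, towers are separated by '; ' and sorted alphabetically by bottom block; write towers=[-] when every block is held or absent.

towers=[A; B; D/E/C] holding=-

step 1 (pickup(C)): towers=[A/B; D/E] holding=C
step 2 (stack(B, E)) [no-op]: towers=[A/B; D/E] holding=C
step 3 (stack(C, E)): towers=[A/B; D/E/C] holding=-
step 4 (unstack(B, A)): towers=[A; D/E/C] holding=B
step 5 (putdown(B)): towers=[A; B; D/E/C] holding=-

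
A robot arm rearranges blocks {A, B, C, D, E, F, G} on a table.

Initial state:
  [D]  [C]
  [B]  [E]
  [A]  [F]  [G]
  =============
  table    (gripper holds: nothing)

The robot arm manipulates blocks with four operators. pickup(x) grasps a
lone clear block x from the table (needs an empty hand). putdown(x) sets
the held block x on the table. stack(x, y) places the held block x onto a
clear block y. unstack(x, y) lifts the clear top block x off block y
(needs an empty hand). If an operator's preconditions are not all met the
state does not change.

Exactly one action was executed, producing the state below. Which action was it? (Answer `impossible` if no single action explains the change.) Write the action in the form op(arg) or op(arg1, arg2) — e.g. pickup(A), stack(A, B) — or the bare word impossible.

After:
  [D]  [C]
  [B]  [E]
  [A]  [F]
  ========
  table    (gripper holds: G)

pickup(G)

target: towers=[A/B/D; F/E/C] holding=G
         pickup(G) → towers=[A/B/D; F/E/C] holding=G  ← match
     unstack(D, B) → towers=[A/B; F/E/C; G] holding=D
     unstack(C, E) → towers=[A/B/D; F/E; G] holding=C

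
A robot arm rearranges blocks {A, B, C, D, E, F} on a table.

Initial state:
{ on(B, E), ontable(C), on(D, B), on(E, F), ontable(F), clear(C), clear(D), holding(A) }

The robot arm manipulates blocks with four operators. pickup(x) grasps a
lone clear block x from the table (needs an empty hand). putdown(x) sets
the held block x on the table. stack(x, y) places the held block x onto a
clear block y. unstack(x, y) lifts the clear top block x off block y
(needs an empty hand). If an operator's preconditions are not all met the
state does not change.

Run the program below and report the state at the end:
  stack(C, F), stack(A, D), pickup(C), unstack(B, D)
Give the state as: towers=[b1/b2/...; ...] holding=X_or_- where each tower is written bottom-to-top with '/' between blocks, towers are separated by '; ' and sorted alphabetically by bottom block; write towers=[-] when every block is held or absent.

towers=[F/E/B/D/A] holding=C

step 1 (stack(C, F)) [no-op]: towers=[C; F/E/B/D] holding=A
step 2 (stack(A, D)): towers=[C; F/E/B/D/A] holding=-
step 3 (pickup(C)): towers=[F/E/B/D/A] holding=C
step 4 (unstack(B, D)) [no-op]: towers=[F/E/B/D/A] holding=C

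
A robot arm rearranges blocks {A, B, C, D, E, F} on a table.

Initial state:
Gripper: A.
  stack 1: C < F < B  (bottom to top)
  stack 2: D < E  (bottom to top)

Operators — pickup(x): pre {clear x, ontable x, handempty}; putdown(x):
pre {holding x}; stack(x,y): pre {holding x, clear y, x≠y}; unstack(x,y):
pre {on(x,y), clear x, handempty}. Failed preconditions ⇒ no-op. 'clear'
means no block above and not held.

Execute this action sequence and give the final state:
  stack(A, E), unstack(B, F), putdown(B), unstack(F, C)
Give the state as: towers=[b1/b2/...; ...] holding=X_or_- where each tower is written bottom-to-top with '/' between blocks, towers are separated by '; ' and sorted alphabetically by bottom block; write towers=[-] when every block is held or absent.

towers=[B; C; D/E/A] holding=F

step 1 (stack(A, E)): towers=[C/F/B; D/E/A] holding=-
step 2 (unstack(B, F)): towers=[C/F; D/E/A] holding=B
step 3 (putdown(B)): towers=[B; C/F; D/E/A] holding=-
step 4 (unstack(F, C)): towers=[B; C; D/E/A] holding=F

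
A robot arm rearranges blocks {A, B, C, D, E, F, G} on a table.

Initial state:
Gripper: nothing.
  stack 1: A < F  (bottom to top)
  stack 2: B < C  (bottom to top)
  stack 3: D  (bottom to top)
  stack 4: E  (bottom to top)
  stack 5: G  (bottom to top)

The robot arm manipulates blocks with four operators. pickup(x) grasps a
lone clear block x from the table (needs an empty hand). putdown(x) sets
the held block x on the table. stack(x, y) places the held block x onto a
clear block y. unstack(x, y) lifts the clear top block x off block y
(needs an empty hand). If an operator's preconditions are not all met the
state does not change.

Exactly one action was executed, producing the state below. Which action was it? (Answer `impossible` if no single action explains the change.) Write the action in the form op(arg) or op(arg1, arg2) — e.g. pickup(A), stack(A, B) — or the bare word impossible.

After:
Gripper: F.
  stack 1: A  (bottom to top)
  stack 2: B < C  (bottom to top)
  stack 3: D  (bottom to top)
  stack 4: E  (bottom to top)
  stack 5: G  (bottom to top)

unstack(F, A)

target: towers=[A; B/C; D; E; G] holding=F
     unstack(F, A) → towers=[A; B/C; D; E; G] holding=F  ← match
         pickup(G) → towers=[A/F; B/C; D; E] holding=G
         pickup(D) → towers=[A/F; B/C; E; G] holding=D
         pickup(E) → towers=[A/F; B/C; D; G] holding=E
     unstack(C, B) → towers=[A/F; B; D; E; G] holding=C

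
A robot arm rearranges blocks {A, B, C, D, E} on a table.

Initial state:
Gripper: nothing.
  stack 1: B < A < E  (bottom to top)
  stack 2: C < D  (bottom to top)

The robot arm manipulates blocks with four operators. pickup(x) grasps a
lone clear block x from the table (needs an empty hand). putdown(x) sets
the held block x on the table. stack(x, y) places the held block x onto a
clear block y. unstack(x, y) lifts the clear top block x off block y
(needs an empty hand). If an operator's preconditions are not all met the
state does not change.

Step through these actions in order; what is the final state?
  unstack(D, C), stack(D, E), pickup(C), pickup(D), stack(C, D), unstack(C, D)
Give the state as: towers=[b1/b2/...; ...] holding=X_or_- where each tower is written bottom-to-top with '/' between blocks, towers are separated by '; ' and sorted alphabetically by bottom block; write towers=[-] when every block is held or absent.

step 1 (unstack(D, C)): towers=[B/A/E; C] holding=D
step 2 (stack(D, E)): towers=[B/A/E/D; C] holding=-
step 3 (pickup(C)): towers=[B/A/E/D] holding=C
step 4 (pickup(D)) [no-op]: towers=[B/A/E/D] holding=C
step 5 (stack(C, D)): towers=[B/A/E/D/C] holding=-
step 6 (unstack(C, D)): towers=[B/A/E/D] holding=C

towers=[B/A/E/D] holding=C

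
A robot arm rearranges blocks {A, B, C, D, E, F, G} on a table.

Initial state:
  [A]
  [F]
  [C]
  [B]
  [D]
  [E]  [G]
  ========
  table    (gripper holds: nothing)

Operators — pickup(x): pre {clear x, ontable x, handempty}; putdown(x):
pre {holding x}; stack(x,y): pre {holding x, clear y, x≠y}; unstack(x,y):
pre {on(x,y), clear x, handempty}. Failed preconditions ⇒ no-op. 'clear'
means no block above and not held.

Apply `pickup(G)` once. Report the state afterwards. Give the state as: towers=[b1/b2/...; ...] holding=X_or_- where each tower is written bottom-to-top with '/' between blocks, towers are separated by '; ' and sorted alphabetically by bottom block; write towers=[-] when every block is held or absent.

before: towers=[E/D/B/C/F/A; G] holding=-
pre[pickup(G)]: clear(G) yes, ontable(G) yes, handempty yes
all met → apply pickup(G)
after:  towers=[E/D/B/C/F/A] holding=G

towers=[E/D/B/C/F/A] holding=G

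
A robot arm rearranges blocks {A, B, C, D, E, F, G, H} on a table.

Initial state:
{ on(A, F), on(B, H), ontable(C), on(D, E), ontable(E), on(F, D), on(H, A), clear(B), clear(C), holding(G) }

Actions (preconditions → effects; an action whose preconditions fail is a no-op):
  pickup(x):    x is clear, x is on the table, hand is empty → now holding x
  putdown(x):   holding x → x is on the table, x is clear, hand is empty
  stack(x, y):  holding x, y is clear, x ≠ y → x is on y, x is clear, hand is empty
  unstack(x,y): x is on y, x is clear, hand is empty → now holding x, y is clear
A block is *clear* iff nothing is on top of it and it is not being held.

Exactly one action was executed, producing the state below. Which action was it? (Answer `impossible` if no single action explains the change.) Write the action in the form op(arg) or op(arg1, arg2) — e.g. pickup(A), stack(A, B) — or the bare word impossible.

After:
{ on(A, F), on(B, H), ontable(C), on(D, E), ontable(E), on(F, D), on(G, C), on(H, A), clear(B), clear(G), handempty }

stack(G, C)

target: towers=[C/G; E/D/F/A/H/B] holding=-
        putdown(G) → towers=[C; E/D/F/A/H/B; G] holding=-
       stack(G, B) → towers=[C; E/D/F/A/H/B/G] holding=-
       stack(G, C) → towers=[C/G; E/D/F/A/H/B] holding=-  ← match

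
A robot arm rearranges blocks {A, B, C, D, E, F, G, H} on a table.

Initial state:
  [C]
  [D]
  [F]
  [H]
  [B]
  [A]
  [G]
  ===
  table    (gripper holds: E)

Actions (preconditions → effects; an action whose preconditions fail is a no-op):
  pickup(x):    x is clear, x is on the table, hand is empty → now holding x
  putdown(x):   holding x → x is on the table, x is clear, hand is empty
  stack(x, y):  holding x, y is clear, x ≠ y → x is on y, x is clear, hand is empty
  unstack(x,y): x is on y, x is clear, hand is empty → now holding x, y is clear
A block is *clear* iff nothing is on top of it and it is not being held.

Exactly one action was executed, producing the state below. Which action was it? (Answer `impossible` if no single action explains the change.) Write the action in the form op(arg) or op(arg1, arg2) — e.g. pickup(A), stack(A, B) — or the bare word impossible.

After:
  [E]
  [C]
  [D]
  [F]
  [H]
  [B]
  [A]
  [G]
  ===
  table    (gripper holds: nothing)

stack(E, C)

target: towers=[G/A/B/H/F/D/C/E] holding=-
        putdown(E) → towers=[E; G/A/B/H/F/D/C] holding=-
       stack(E, C) → towers=[G/A/B/H/F/D/C/E] holding=-  ← match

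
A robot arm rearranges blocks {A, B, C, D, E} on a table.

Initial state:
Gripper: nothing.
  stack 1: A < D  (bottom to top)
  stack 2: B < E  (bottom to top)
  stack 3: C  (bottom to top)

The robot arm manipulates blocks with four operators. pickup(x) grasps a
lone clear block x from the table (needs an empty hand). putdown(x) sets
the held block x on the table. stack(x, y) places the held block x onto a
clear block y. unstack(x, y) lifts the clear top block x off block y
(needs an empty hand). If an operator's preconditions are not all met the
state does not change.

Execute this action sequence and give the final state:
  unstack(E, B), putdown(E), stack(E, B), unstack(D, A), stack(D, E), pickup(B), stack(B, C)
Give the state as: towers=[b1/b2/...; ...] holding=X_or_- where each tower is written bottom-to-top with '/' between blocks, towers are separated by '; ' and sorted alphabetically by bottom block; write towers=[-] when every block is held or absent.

towers=[A; C/B; E/D] holding=-

step 1 (unstack(E, B)): towers=[A/D; B; C] holding=E
step 2 (putdown(E)): towers=[A/D; B; C; E] holding=-
step 3 (stack(E, B)) [no-op]: towers=[A/D; B; C; E] holding=-
step 4 (unstack(D, A)): towers=[A; B; C; E] holding=D
step 5 (stack(D, E)): towers=[A; B; C; E/D] holding=-
step 6 (pickup(B)): towers=[A; C; E/D] holding=B
step 7 (stack(B, C)): towers=[A; C/B; E/D] holding=-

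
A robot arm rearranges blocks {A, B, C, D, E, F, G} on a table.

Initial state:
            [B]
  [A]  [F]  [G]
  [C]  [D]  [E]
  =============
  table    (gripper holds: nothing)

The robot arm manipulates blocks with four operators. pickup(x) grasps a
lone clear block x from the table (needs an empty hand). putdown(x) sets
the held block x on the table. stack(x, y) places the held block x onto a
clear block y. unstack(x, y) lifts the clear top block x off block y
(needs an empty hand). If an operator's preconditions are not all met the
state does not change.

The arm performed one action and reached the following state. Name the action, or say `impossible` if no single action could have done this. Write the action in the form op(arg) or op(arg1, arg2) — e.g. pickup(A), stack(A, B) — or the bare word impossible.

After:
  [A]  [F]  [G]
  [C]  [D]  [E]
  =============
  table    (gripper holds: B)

unstack(B, G)

target: towers=[C/A; D/F; E/G] holding=B
     unstack(B, G) → towers=[C/A; D/F; E/G] holding=B  ← match
     unstack(F, D) → towers=[C/A; D; E/G/B] holding=F
     unstack(A, C) → towers=[C; D/F; E/G/B] holding=A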